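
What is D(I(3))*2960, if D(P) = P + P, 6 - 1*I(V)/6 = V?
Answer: 106560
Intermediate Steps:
I(V) = 36 - 6*V
D(P) = 2*P
D(I(3))*2960 = (2*(36 - 6*3))*2960 = (2*(36 - 18))*2960 = (2*18)*2960 = 36*2960 = 106560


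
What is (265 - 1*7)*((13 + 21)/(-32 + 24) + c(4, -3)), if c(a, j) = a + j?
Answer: -1677/2 ≈ -838.50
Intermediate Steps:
(265 - 1*7)*((13 + 21)/(-32 + 24) + c(4, -3)) = (265 - 1*7)*((13 + 21)/(-32 + 24) + (4 - 3)) = (265 - 7)*(34/(-8) + 1) = 258*(34*(-1/8) + 1) = 258*(-17/4 + 1) = 258*(-13/4) = -1677/2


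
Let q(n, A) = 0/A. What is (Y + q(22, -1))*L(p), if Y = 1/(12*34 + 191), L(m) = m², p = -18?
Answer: 324/599 ≈ 0.54090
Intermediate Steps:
q(n, A) = 0
Y = 1/599 (Y = 1/(408 + 191) = 1/599 ≈ 0.0016694)
(Y + q(22, -1))*L(p) = (1/599 + 0)*(-18)² = (1/599)*324 = 324/599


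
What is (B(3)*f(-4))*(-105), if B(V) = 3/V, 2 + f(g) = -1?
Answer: 315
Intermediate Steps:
f(g) = -3 (f(g) = -2 - 1 = -3)
(B(3)*f(-4))*(-105) = ((3/3)*(-3))*(-105) = ((3*(⅓))*(-3))*(-105) = (1*(-3))*(-105) = -3*(-105) = 315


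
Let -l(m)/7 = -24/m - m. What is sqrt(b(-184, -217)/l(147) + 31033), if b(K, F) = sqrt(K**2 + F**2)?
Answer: sqrt(1613670102193 + 50477*sqrt(80945))/7211 ≈ 176.16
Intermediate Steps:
l(m) = 7*m + 168/m (l(m) = -7*(-24/m - m) = -7*(-m - 24/m) = 7*m + 168/m)
b(K, F) = sqrt(F**2 + K**2)
sqrt(b(-184, -217)/l(147) + 31033) = sqrt(sqrt((-217)**2 + (-184)**2)/(7*147 + 168/147) + 31033) = sqrt(sqrt(47089 + 33856)/(1029 + 168*(1/147)) + 31033) = sqrt(sqrt(80945)/(1029 + 8/7) + 31033) = sqrt(sqrt(80945)/(7211/7) + 31033) = sqrt(sqrt(80945)*(7/7211) + 31033) = sqrt(7*sqrt(80945)/7211 + 31033) = sqrt(31033 + 7*sqrt(80945)/7211)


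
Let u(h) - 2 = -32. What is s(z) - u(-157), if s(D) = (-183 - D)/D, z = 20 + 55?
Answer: 664/25 ≈ 26.560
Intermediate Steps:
u(h) = -30 (u(h) = 2 - 32 = -30)
z = 75
s(D) = (-183 - D)/D
s(z) - u(-157) = (-183 - 1*75)/75 - 1*(-30) = (-183 - 75)/75 + 30 = (1/75)*(-258) + 30 = -86/25 + 30 = 664/25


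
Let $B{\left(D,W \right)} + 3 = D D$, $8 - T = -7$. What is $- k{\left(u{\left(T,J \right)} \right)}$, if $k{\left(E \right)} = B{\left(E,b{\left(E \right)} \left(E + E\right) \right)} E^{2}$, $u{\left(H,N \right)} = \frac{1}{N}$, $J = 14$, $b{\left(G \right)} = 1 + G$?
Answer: $\frac{587}{38416} \approx 0.01528$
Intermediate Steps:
$T = 15$ ($T = 8 - -7 = 8 + 7 = 15$)
$B{\left(D,W \right)} = -3 + D^{2}$ ($B{\left(D,W \right)} = -3 + D D = -3 + D^{2}$)
$k{\left(E \right)} = E^{2} \left(-3 + E^{2}\right)$ ($k{\left(E \right)} = \left(-3 + E^{2}\right) E^{2} = E^{2} \left(-3 + E^{2}\right)$)
$- k{\left(u{\left(T,J \right)} \right)} = - \left(\frac{1}{14}\right)^{2} \left(-3 + \left(\frac{1}{14}\right)^{2}\right) = - \frac{-3 + \left(\frac{1}{14}\right)^{2}}{196} = - \frac{-3 + \frac{1}{196}}{196} = - \frac{-587}{196 \cdot 196} = \left(-1\right) \left(- \frac{587}{38416}\right) = \frac{587}{38416}$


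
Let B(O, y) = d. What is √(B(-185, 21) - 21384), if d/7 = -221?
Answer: I*√22931 ≈ 151.43*I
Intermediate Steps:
d = -1547 (d = 7*(-221) = -1547)
B(O, y) = -1547
√(B(-185, 21) - 21384) = √(-1547 - 21384) = √(-22931) = I*√22931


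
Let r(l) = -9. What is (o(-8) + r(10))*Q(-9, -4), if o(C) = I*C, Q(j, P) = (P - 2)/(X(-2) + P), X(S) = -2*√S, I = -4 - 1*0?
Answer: 23 - 23*I*√2/2 ≈ 23.0 - 16.263*I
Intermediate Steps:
I = -4 (I = -4 + 0 = -4)
Q(j, P) = (-2 + P)/(P - 2*I*√2) (Q(j, P) = (P - 2)/(-2*I*√2 + P) = (-2 + P)/(-2*I*√2 + P) = (-2 + P)/(P - 2*I*√2))
o(C) = -4*C
(o(-8) + r(10))*Q(-9, -4) = (-4*(-8) - 9)*((-2 - 4)/(-4 - 2*I*√2)) = (32 - 9)*(-6/(-4 - 2*I*√2)) = 23*(-6/(-4 - 2*I*√2)) = -138/(-4 - 2*I*√2)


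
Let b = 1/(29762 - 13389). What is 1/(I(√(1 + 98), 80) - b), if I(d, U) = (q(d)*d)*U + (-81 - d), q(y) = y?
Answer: 2101440919858/16473168702981145 + 804225387*√11/16473168702981145 ≈ 0.00012773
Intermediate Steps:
I(d, U) = -81 - d + U*d² (I(d, U) = (d*d)*U + (-81 - d) = d²*U + (-81 - d) = U*d² + (-81 - d) = -81 - d + U*d²)
b = 1/16373 ≈ 6.1076e-5
1/(I(√(1 + 98), 80) - b) = 1/((-81 - √(1 + 98) + 80*(√(1 + 98))²) - 1*1/16373) = 1/((-81 - √99 + 80*(√99)²) - 1/16373) = 1/((-81 - 3*√11 + 80*(3*√11)²) - 1/16373) = 1/((-81 - 3*√11 + 80*99) - 1/16373) = 1/((-81 - 3*√11 + 7920) - 1/16373) = 1/((7839 - 3*√11) - 1/16373) = 1/(128347946/16373 - 3*√11)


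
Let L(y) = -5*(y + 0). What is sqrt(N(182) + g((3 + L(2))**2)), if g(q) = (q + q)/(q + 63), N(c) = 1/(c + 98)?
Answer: sqrt(4305)/70 ≈ 0.93732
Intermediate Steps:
L(y) = -5*y
N(c) = 1/(98 + c)
g(q) = 2*q/(63 + q) (g(q) = (2*q)/(63 + q) = 2*q/(63 + q))
sqrt(N(182) + g((3 + L(2))**2)) = sqrt(1/(98 + 182) + 2*(3 - 5*2)**2/(63 + (3 - 5*2)**2)) = sqrt(1/280 + 2*(3 - 10)**2/(63 + (3 - 10)**2)) = sqrt(1/280 + 2*(-7)**2/(63 + (-7)**2)) = sqrt(1/280 + 2*49/(63 + 49)) = sqrt(1/280 + 2*49/112) = sqrt(1/280 + 2*49*(1/112)) = sqrt(1/280 + 7/8) = sqrt(123/140) = sqrt(4305)/70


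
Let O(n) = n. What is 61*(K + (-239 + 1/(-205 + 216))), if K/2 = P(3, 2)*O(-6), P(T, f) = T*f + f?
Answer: -224724/11 ≈ -20429.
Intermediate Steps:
P(T, f) = f + T*f
K = -96 (K = 2*((2*(1 + 3))*(-6)) = 2*((2*4)*(-6)) = 2*(8*(-6)) = 2*(-48) = -96)
61*(K + (-239 + 1/(-205 + 216))) = 61*(-96 + (-239 + 1/(-205 + 216))) = 61*(-96 + (-239 + 1/11)) = 61*(-96 - 2628/11) = 61*(-3684/11) = -224724/11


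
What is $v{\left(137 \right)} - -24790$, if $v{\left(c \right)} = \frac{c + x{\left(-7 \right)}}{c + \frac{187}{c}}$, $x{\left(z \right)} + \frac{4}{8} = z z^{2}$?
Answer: $\frac{134254557}{5416} \approx 24789.0$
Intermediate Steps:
$x{\left(z \right)} = - \frac{1}{2} + z^{3}$ ($x{\left(z \right)} = - \frac{1}{2} + z z^{2} = - \frac{1}{2} + z^{3}$)
$v{\left(c \right)} = \frac{- \frac{687}{2} + c}{c + \frac{187}{c}}$ ($v{\left(c \right)} = \frac{c + \left(- \frac{1}{2} + \left(-7\right)^{3}\right)}{c + \frac{187}{c}} = \frac{c - \frac{687}{2}}{c + \frac{187}{c}} = \frac{- \frac{687}{2} + c}{c + \frac{187}{c}}$)
$v{\left(137 \right)} - -24790 = \frac{1}{2} \cdot 137 \frac{1}{187 + 137^{2}} \left(-687 + 2 \cdot 137\right) - -24790 = \frac{1}{2} \cdot 137 \frac{1}{187 + 18769} \left(-687 + 274\right) + 24790 = \frac{1}{2} \cdot 137 \cdot \frac{1}{18956} \left(-413\right) + 24790 = - \frac{8083}{5416} + 24790 = \frac{134254557}{5416}$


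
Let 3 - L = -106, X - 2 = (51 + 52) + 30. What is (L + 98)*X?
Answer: 27945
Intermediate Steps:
X = 135 (X = 2 + ((51 + 52) + 30) = 2 + (103 + 30) = 2 + 133 = 135)
L = 109 (L = 3 - 1*(-106) = 3 + 106 = 109)
(L + 98)*X = (109 + 98)*135 = 207*135 = 27945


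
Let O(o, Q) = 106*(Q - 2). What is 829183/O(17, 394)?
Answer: 829183/41552 ≈ 19.955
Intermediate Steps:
O(o, Q) = -212 + 106*Q (O(o, Q) = 106*(-2 + Q) = -212 + 106*Q)
829183/O(17, 394) = 829183/(-212 + 106*394) = 829183/(-212 + 41764) = 829183/41552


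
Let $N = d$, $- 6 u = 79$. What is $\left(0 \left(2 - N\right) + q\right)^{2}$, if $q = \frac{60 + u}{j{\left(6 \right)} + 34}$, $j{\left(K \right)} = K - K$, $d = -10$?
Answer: $\frac{78961}{41616} \approx 1.8974$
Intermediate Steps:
$u = - \frac{79}{6}$ ($u = \left(- \frac{1}{6}\right) 79 = - \frac{79}{6} \approx -13.167$)
$N = -10$
$j{\left(K \right)} = 0$
$q = \frac{281}{204}$ ($q = \frac{60 - \frac{79}{6}}{0 + 34} = \frac{281}{6 \cdot 34} = \frac{281}{6} \cdot \frac{1}{34} = \frac{281}{204} \approx 1.3775$)
$\left(0 \left(2 - N\right) + q\right)^{2} = \left(0 \left(2 - -10\right) + \frac{281}{204}\right)^{2} = \left(0 \left(2 + 10\right) + \frac{281}{204}\right)^{2} = \left(0 \cdot 12 + \frac{281}{204}\right)^{2} = \left(0 + \frac{281}{204}\right)^{2} = \left(\frac{281}{204}\right)^{2} = \frac{78961}{41616}$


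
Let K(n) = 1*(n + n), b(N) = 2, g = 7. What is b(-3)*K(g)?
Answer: 28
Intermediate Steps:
K(n) = 2*n (K(n) = 1*(2*n) = 2*n)
b(-3)*K(g) = 2*(2*7) = 2*14 = 28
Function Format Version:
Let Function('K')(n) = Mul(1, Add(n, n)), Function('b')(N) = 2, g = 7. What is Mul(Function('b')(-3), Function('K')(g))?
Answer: 28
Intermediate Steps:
Function('K')(n) = Mul(2, n) (Function('K')(n) = Mul(1, Mul(2, n)) = Mul(2, n))
Mul(Function('b')(-3), Function('K')(g)) = Mul(2, Mul(2, 7)) = Mul(2, 14) = 28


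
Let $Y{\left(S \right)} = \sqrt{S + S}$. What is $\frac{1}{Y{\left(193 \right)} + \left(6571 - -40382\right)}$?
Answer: $\frac{46953}{2204583823} - \frac{\sqrt{386}}{2204583823} \approx 2.1289 \cdot 10^{-5}$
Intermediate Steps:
$Y{\left(S \right)} = \sqrt{2} \sqrt{S}$ ($Y{\left(S \right)} = \sqrt{2 S} = \sqrt{2} \sqrt{S}$)
$\frac{1}{Y{\left(193 \right)} + \left(6571 - -40382\right)} = \frac{1}{\sqrt{2} \sqrt{193} + \left(6571 - -40382\right)} = \frac{1}{\sqrt{386} + \left(6571 + 40382\right)} = \frac{1}{\sqrt{386} + 46953} = \frac{1}{46953 + \sqrt{386}}$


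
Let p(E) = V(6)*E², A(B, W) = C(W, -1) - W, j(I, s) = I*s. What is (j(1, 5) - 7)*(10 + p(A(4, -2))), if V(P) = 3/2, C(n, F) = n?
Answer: -20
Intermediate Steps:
A(B, W) = 0 (A(B, W) = W - W = 0)
V(P) = 3/2 (V(P) = 3*(½) = 3/2)
p(E) = 3*E²/2
(j(1, 5) - 7)*(10 + p(A(4, -2))) = (1*5 - 7)*(10 + (3/2)*0²) = (5 - 7)*(10 + (3/2)*0) = -2*(10 + 0) = -2*10 = -20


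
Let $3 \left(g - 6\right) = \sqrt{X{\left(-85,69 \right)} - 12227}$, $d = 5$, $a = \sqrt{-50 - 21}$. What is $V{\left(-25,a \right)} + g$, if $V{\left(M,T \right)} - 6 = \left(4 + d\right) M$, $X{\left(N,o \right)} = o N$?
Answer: $-213 + \frac{2 i \sqrt{4523}}{3} \approx -213.0 + 44.836 i$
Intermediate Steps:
$a = i \sqrt{71}$ ($a = \sqrt{-71} = i \sqrt{71} \approx 8.4261 i$)
$X{\left(N,o \right)} = N o$
$V{\left(M,T \right)} = 6 + 9 M$ ($V{\left(M,T \right)} = 6 + \left(4 + 5\right) M = 6 + 9 M$)
$g = 6 + \frac{2 i \sqrt{4523}}{3}$ ($g = 6 + \frac{\sqrt{\left(-85\right) 69 - 12227}}{3} = 6 + \frac{\sqrt{-5865 - 12227}}{3} = 6 + \frac{\sqrt{-18092}}{3} = 6 + \frac{2 i \sqrt{4523}}{3} \approx 6.0 + 44.836 i$)
$V{\left(-25,a \right)} + g = \left(6 + 9 \left(-25\right)\right) + \left(6 + \frac{2 i \sqrt{4523}}{3}\right) = \left(6 - 225\right) + \left(6 + \frac{2 i \sqrt{4523}}{3}\right) = -219 + \left(6 + \frac{2 i \sqrt{4523}}{3}\right) = -213 + \frac{2 i \sqrt{4523}}{3}$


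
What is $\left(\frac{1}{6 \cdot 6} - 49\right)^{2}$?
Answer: $\frac{3108169}{1296} \approx 2398.3$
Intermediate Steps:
$\left(\frac{1}{6 \cdot 6} - 49\right)^{2} = \left(\frac{1}{36} - 49\right)^{2} = \left(- \frac{1763}{36}\right)^{2} = \frac{3108169}{1296}$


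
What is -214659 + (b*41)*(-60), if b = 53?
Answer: -345039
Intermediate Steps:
-214659 + (b*41)*(-60) = -214659 + (53*41)*(-60) = -214659 + 2173*(-60) = -214659 - 130380 = -345039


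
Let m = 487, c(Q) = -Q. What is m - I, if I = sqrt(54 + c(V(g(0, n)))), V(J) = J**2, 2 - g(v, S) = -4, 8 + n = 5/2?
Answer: 487 - 3*sqrt(2) ≈ 482.76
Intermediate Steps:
n = -11/2 (n = -8 + 5/2 = -11/2 ≈ -5.5000)
g(v, S) = 6 (g(v, S) = 2 - 1*(-4) = 2 + 4 = 6)
I = 3*sqrt(2) (I = sqrt(54 - 1*6**2) = sqrt(54 - 1*36) = sqrt(54 - 36) = sqrt(18) = 3*sqrt(2) ≈ 4.2426)
m - I = 487 - 3*sqrt(2)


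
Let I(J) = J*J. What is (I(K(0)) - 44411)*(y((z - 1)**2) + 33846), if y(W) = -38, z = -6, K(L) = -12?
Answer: -1496578736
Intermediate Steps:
I(J) = J**2
(I(K(0)) - 44411)*(y((z - 1)**2) + 33846) = ((-12)**2 - 44411)*(-38 + 33846) = (144 - 44411)*33808 = -44267*33808 = -1496578736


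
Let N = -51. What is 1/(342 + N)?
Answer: 1/291 ≈ 0.0034364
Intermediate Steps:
1/(342 + N) = 1/(342 - 51) = 1/291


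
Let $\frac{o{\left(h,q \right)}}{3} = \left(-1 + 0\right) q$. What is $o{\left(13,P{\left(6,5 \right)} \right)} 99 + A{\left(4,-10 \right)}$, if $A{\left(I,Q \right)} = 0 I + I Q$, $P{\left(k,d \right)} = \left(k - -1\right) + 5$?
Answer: $-3604$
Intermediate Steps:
$P{\left(k,d \right)} = 6 + k$ ($P{\left(k,d \right)} = \left(k + 1\right) + 5 = \left(1 + k\right) + 5 = 6 + k$)
$o{\left(h,q \right)} = - 3 q$ ($o{\left(h,q \right)} = 3 \left(-1 + 0\right) q = 3 \left(- q\right) = - 3 q$)
$A{\left(I,Q \right)} = I Q$ ($A{\left(I,Q \right)} = 0 + I Q = I Q$)
$o{\left(13,P{\left(6,5 \right)} \right)} 99 + A{\left(4,-10 \right)} = - 3 \left(6 + 6\right) 99 + 4 \left(-10\right) = \left(-3\right) 12 \cdot 99 - 40 = \left(-36\right) 99 - 40 = -3564 - 40 = -3604$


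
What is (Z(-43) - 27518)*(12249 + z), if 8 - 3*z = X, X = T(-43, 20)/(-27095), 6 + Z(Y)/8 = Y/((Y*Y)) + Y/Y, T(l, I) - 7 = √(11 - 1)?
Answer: -27444556259848/81285 - 1185002*√10/3495255 ≈ -3.3763e+8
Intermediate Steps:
T(l, I) = 7 + √10 (T(l, I) = 7 + √(11 - 1) = 7 + √10)
Z(Y) = -40 + 8/Y (Z(Y) = -48 + 8*(Y/((Y*Y)) + Y/Y) = -48 + 8*(Y/(Y²) + 1) = -48 + 8*(Y/Y² + 1) = -48 + 8*(1/Y + 1) = -48 + 8*(1 + 1/Y) = -48 + (8 + 8/Y) = -40 + 8/Y)
X = -7/27095 - √10/27095 (X = (7 + √10)/(-27095) = (7 + √10)*(-1/27095) = -7/27095 - √10/27095 ≈ -0.00037506)
z = 216767/81285 + √10/81285 (z = 8/3 - (-7/27095 - √10/27095)/3 = 8/3 + (7/81285 + √10/81285) = 216767/81285 + √10/81285 ≈ 2.6668)
(Z(-43) - 27518)*(12249 + z) = ((-40 + 8/(-43)) - 27518)*(12249 + (216767/81285 + √10/81285)) = ((-40 + 8*(-1/43)) - 27518)*(995876732/81285 + √10/81285) = ((-40 - 8/43) - 27518)*(995876732/81285 + √10/81285) = (-1728/43 - 27518)*(995876732/81285 + √10/81285) = -1185002*(995876732/81285 + √10/81285)/43 = -27444556259848/81285 - 1185002*√10/3495255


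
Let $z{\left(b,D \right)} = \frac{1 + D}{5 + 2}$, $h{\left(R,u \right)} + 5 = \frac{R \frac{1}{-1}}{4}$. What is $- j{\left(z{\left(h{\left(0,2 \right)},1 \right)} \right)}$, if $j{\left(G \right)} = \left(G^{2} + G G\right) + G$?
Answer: $- \frac{22}{49} \approx -0.44898$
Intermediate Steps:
$h{\left(R,u \right)} = -5 - \frac{R}{4}$ ($h{\left(R,u \right)} = -5 + \frac{R \frac{1}{-1}}{4} = -5 + R \left(-1\right) \frac{1}{4} = -5 + - R \frac{1}{4} = -5 - \frac{R}{4}$)
$z{\left(b,D \right)} = \frac{1}{7} + \frac{D}{7}$ ($z{\left(b,D \right)} = \frac{1 + D}{7} = \left(1 + D\right) \frac{1}{7} = \frac{1}{7} + \frac{D}{7}$)
$j{\left(G \right)} = G + 2 G^{2}$ ($j{\left(G \right)} = \left(G^{2} + G^{2}\right) + G = 2 G^{2} + G = G + 2 G^{2}$)
$- j{\left(z{\left(h{\left(0,2 \right)},1 \right)} \right)} = - \left(\frac{1}{7} + \frac{1}{7} \cdot 1\right) \left(1 + 2 \left(\frac{1}{7} + \frac{1}{7} \cdot 1\right)\right) = - \left(\frac{1}{7} + \frac{1}{7}\right) \left(1 + 2 \left(\frac{1}{7} + \frac{1}{7}\right)\right) = - \frac{2 \left(1 + 2 \cdot \frac{2}{7}\right)}{7} = - \frac{2 \left(1 + \frac{4}{7}\right)}{7} = - \frac{2 \cdot 11}{7 \cdot 7} = \left(-1\right) \frac{22}{49} = - \frac{22}{49}$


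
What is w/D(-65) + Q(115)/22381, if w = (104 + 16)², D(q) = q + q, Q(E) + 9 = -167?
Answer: -32230928/290953 ≈ -110.78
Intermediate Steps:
Q(E) = -176 (Q(E) = -9 - 167 = -176)
D(q) = 2*q
w = 14400 (w = 120² = 14400)
w/D(-65) + Q(115)/22381 = 14400/((2*(-65))) - 176/22381 = 14400/(-130) - 176*1/22381 = 14400*(-1/130) - 176/22381 = -1440/13 - 176/22381 = -32230928/290953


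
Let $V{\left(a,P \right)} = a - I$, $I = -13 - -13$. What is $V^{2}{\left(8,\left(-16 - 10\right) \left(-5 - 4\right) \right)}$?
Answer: $64$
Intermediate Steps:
$I = 0$ ($I = -13 + 13 = 0$)
$V{\left(a,P \right)} = a$ ($V{\left(a,P \right)} = a - 0 = a + 0 = a$)
$V^{2}{\left(8,\left(-16 - 10\right) \left(-5 - 4\right) \right)} = 8^{2} = 64$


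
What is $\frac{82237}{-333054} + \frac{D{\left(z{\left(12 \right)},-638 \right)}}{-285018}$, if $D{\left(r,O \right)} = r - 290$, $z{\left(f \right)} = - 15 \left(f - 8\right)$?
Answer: $- \frac{3887076061}{15821064162} \approx -0.24569$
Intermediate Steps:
$z{\left(f \right)} = 120 - 15 f$ ($z{\left(f \right)} = - 15 \left(-8 + f\right) = 120 - 15 f$)
$D{\left(r,O \right)} = -290 + r$
$\frac{82237}{-333054} + \frac{D{\left(z{\left(12 \right)},-638 \right)}}{-285018} = \frac{82237}{-333054} + \frac{-290 + \left(120 - 180\right)}{-285018} = 82237 \left(- \frac{1}{333054}\right) + \left(-290 + \left(120 - 180\right)\right) \left(- \frac{1}{285018}\right) = - \frac{82237}{333054} + \left(-290 - 60\right) \left(- \frac{1}{285018}\right) = - \frac{82237}{333054} - - \frac{175}{142509} = - \frac{82237}{333054} + \frac{175}{142509} = - \frac{3887076061}{15821064162}$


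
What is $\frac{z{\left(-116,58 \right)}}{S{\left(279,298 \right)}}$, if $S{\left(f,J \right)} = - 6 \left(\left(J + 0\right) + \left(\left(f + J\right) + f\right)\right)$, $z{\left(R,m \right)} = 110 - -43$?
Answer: $- \frac{51}{2308} \approx -0.022097$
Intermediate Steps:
$z{\left(R,m \right)} = 153$ ($z{\left(R,m \right)} = 110 + 43 = 153$)
$S{\left(f,J \right)} = - 12 J - 12 f$ ($S{\left(f,J \right)} = - 6 \left(J + \left(\left(J + f\right) + f\right)\right) = - 6 \left(J + \left(J + 2 f\right)\right) = - 6 \left(2 J + 2 f\right) = - 12 J - 12 f$)
$\frac{z{\left(-116,58 \right)}}{S{\left(279,298 \right)}} = \frac{153}{\left(-12\right) 298 - 3348} = \frac{153}{-3576 - 3348} = \frac{153}{-6924} = 153 \left(- \frac{1}{6924}\right) = - \frac{51}{2308}$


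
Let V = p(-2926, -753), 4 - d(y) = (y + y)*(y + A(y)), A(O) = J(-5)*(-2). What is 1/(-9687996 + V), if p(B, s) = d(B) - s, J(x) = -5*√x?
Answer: -26810191/718803464408481 - 58520*I*√5/718803464408481 ≈ -3.7298e-8 - 1.8205e-10*I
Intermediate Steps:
A(O) = 10*I*√5 (A(O) = -5*I*√5*(-2) = 10*I*√5)
d(y) = 4 - 2*y*(y + 10*I*√5) (d(y) = 4 - (y + y)*(y + 10*I*√5) = 4 - 2*y*(y + 10*I*√5))
p(B, s) = 4 - s - 2*B² - 20*I*B*√5 (p(B, s) = (4 - 2*B² - 20*I*B*√5) - s = 4 - s - 2*B² - 20*I*B*√5)
V = -17122195 + 58520*I*√5 (V = 4 - 1*(-753) - 2*(-2926)² - 20*I*(-2926)*√5 = 4 + 753 - 2*8561476 + 58520*I*√5 = 4 + 753 - 17122952 + 58520*I*√5 = -17122195 + 58520*I*√5 ≈ -1.7122e+7 + 1.3085e+5*I)
1/(-9687996 + V) = 1/(-9687996 + (-17122195 + 58520*I*√5)) = 1/(-26810191 + 58520*I*√5)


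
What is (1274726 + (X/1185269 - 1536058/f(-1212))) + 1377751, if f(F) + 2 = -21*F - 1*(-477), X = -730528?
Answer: 81510023602233093/30730469363 ≈ 2.6524e+6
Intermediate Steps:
f(F) = 475 - 21*F (f(F) = -2 + (-21*F - 1*(-477)) = -2 + (-21*F + 477) = -2 + (477 - 21*F) = 475 - 21*F)
(1274726 + (X/1185269 - 1536058/f(-1212))) + 1377751 = (1274726 + (-730528/1185269 - 1536058/(475 - 21*(-1212)))) + 1377751 = (1274726 + (-730528*1/1185269 - 1536058/(475 + 25452))) + 1377751 = (1274726 + (-730528/1185269 - 1536058/25927)) + 1377751 = (1274726 - 1839582329058/30730469363) + 1377751 = 39171088706890480/30730469363 + 1377751 = 81510023602233093/30730469363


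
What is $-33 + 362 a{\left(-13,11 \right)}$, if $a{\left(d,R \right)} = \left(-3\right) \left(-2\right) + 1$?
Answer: $2501$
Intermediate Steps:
$a{\left(d,R \right)} = 7$ ($a{\left(d,R \right)} = 6 + 1 = 7$)
$-33 + 362 a{\left(-13,11 \right)} = -33 + 362 \cdot 7 = -33 + 2534 = 2501$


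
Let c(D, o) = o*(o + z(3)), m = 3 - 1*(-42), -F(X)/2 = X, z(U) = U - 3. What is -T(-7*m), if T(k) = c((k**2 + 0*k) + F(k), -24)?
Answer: -576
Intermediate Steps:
z(U) = -3 + U
F(X) = -2*X
m = 45 (m = 3 + 42 = 45)
c(D, o) = o**2 (c(D, o) = o*(o + (-3 + 3)) = o*(o + 0) = o*o = o**2)
T(k) = 576 (T(k) = (-24)**2 = 576)
-T(-7*m) = -1*576 = -576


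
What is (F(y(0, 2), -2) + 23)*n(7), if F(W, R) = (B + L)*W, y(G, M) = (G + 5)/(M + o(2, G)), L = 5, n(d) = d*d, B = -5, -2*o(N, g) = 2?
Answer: 1127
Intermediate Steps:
o(N, g) = -1 (o(N, g) = -1/2*2 = -1)
n(d) = d**2
y(G, M) = (5 + G)/(-1 + M) (y(G, M) = (G + 5)/(M - 1) = (5 + G)/(-1 + M))
F(W, R) = 0 (F(W, R) = (-5 + 5)*W = 0*W = 0)
(F(y(0, 2), -2) + 23)*n(7) = (0 + 23)*7**2 = 23*49 = 1127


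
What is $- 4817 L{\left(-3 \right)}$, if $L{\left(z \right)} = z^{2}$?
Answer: $-43353$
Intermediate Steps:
$- 4817 L{\left(-3 \right)} = - 4817 \left(-3\right)^{2} = \left(-4817\right) 9 = -43353$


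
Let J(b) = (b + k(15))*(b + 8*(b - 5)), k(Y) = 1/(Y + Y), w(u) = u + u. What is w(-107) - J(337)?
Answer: -30268643/30 ≈ -1.0090e+6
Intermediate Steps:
w(u) = 2*u
k(Y) = 1/(2*Y)
J(b) = (-40 + 9*b)*(1/30 + b) (J(b) = (b + (½)/15)*(b + 8*(b - 5)) = (b + (½)*(1/15))*(b + 8*(-5 + b)) = (b + 1/30)*(b + (-40 + 8*b)) = (1/30 + b)*(-40 + 9*b) = (-40 + 9*b)*(1/30 + b))
w(-107) - J(337) = 2*(-107) - (-4/3 + 9*337² - 397/10*337) = -214 - (-4/3 + 9*113569 - 133789/10) = -214 - (-4/3 + 1022121 - 133789/10) = -214 - 1*30262223/30 = -214 - 30262223/30 = -30268643/30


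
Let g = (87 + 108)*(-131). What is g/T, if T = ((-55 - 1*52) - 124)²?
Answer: -8515/17787 ≈ -0.47872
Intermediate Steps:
g = -25545 (g = 195*(-131) = -25545)
T = 53361 (T = ((-55 - 52) - 124)² = (-107 - 124)² = (-231)² = 53361)
g/T = -25545/53361 = -25545*1/53361 = -8515/17787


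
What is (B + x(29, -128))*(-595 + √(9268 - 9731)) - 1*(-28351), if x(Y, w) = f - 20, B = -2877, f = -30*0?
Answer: 1752066 - 2897*I*√463 ≈ 1.7521e+6 - 62336.0*I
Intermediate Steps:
f = 0
x(Y, w) = -20 (x(Y, w) = 0 - 20 = -20)
(B + x(29, -128))*(-595 + √(9268 - 9731)) - 1*(-28351) = (-2877 - 20)*(-595 + √(9268 - 9731)) - 1*(-28351) = -2897*(-595 + √(-463)) + 28351 = -2897*(-595 + I*√463) + 28351 = (1723715 - 2897*I*√463) + 28351 = 1752066 - 2897*I*√463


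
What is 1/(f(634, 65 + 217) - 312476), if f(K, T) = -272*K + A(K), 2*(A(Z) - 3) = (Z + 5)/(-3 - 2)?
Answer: -10/4849849 ≈ -2.0619e-6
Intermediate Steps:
A(Z) = 5/2 - Z/10 (A(Z) = 3 + ((Z + 5)/(-3 - 2))/2 = 3 + ((5 + Z)/(-5))/2 = 3 + ((5 + Z)*(-⅕))/2 = 3 + (-1 - Z/5)/2 = 3 + (-½ - Z/10) = 5/2 - Z/10)
f(K, T) = 5/2 - 2721*K/10 (f(K, T) = -272*K + (5/2 - K/10) = 5/2 - 2721*K/10)
1/(f(634, 65 + 217) - 312476) = 1/((5/2 - 2721/10*634) - 312476) = 1/((5/2 - 862557/5) - 312476) = 1/(-1725089/10 - 312476) = 1/(-4849849/10) = -10/4849849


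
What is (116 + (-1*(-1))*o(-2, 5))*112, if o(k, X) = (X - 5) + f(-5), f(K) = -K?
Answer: 13552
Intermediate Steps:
o(k, X) = X (o(k, X) = (X - 5) - 1*(-5) = (-5 + X) + 5 = X)
(116 + (-1*(-1))*o(-2, 5))*112 = (116 - 1*(-1)*5)*112 = (116 + 1*5)*112 = (116 + 5)*112 = 121*112 = 13552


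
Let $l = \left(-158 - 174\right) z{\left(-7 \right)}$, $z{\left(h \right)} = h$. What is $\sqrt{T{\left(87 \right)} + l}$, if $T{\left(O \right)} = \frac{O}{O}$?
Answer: $5 \sqrt{93} \approx 48.218$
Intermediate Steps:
$T{\left(O \right)} = 1$
$l = 2324$ ($l = \left(-158 - 174\right) \left(-7\right) = \left(-332\right) \left(-7\right) = 2324$)
$\sqrt{T{\left(87 \right)} + l} = \sqrt{1 + 2324} = \sqrt{2325} = 5 \sqrt{93}$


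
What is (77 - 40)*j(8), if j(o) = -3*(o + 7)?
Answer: -1665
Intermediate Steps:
j(o) = -21 - 3*o (j(o) = -3*(7 + o) = -21 - 3*o)
(77 - 40)*j(8) = (77 - 40)*(-21 - 3*8) = 37*(-21 - 24) = 37*(-45) = -1665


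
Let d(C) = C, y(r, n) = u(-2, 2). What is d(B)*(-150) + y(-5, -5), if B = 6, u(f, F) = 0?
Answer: -900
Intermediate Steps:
y(r, n) = 0
d(B)*(-150) + y(-5, -5) = 6*(-150) + 0 = -900 + 0 = -900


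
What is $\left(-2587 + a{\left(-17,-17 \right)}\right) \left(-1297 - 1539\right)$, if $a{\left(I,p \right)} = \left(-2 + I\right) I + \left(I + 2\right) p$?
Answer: $5697524$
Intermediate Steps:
$a{\left(I,p \right)} = I \left(-2 + I\right) + p \left(2 + I\right)$ ($a{\left(I,p \right)} = I \left(-2 + I\right) + \left(2 + I\right) p = I \left(-2 + I\right) + p \left(2 + I\right)$)
$\left(-2587 + a{\left(-17,-17 \right)}\right) \left(-1297 - 1539\right) = \left(-2587 + \left(\left(-17\right)^{2} - -34 + 2 \left(-17\right) - -289\right)\right) \left(-1297 - 1539\right) = \left(-2587 + \left(289 + 34 - 34 + 289\right)\right) \left(-1297 - 1539\right) = \left(-2587 + 578\right) \left(-2836\right) = \left(-2009\right) \left(-2836\right) = 5697524$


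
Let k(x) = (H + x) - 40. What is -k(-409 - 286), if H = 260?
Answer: 475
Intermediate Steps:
k(x) = 220 + x (k(x) = (260 + x) - 40 = 220 + x)
-k(-409 - 286) = -(220 + (-409 - 286)) = -(220 - 695) = -1*(-475) = 475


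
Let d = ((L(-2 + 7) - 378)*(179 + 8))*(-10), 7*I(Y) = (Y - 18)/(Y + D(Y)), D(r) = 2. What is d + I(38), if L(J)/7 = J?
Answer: 8979741/14 ≈ 6.4141e+5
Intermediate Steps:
L(J) = 7*J
I(Y) = (-18 + Y)/(7*(2 + Y)) (I(Y) = ((Y - 18)/(Y + 2))/7 = ((-18 + Y)/(2 + Y))/7 = (-18 + Y)/(7*(2 + Y)))
d = 641410 (d = ((7*(-2 + 7) - 378)*(179 + 8))*(-10) = ((7*5 - 378)*187)*(-10) = ((35 - 378)*187)*(-10) = -343*187*(-10) = -64141*(-10) = 641410)
d + I(38) = 641410 + (-18 + 38)/(7*(2 + 38)) = 641410 + (⅐)*20/40 = 641410 + (⅐)*(1/40)*20 = 641410 + 1/14 = 8979741/14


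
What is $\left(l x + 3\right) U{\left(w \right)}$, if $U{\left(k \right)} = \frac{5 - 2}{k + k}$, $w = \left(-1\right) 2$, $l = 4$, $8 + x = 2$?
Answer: $\frac{63}{4} \approx 15.75$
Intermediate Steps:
$x = -6$ ($x = -8 + 2 = -6$)
$w = -2$
$U{\left(k \right)} = \frac{3}{2 k}$
$\left(l x + 3\right) U{\left(w \right)} = \left(4 \left(-6\right) + 3\right) \frac{3}{2 \left(-2\right)} = \left(-24 + 3\right) \frac{3}{2} \left(- \frac{1}{2}\right) = \left(-21\right) \left(- \frac{3}{4}\right) = \frac{63}{4}$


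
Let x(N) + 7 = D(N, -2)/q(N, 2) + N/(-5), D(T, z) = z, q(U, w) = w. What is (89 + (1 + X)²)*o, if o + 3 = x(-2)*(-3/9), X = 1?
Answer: -217/5 ≈ -43.400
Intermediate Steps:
x(N) = -8 - N/5 (x(N) = -7 + (-2/2 + N/(-5)) = -7 + (-2*½ + N*(-⅕)) = -7 + (-1 - N/5) = -8 - N/5)
o = -7/15 (o = -3 + (-8 - ⅕*(-2))*(-3/9) = -3 + (-8 + ⅖)*(-3*⅑) = -3 - 38/5*(-⅓) = -3 + 38/15 = -7/15 ≈ -0.46667)
(89 + (1 + X)²)*o = (89 + (1 + 1)²)*(-7/15) = (89 + 2²)*(-7/15) = (89 + 4)*(-7/15) = 93*(-7/15) = -217/5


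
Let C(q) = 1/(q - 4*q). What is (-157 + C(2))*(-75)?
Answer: 23575/2 ≈ 11788.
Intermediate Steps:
C(q) = -1/(3*q) (C(q) = 1/(-3*q) = -1/(3*q))
(-157 + C(2))*(-75) = (-157 - ⅓/2)*(-75) = (-157 - ⅓*½)*(-75) = (-157 - ⅙)*(-75) = -943/6*(-75) = 23575/2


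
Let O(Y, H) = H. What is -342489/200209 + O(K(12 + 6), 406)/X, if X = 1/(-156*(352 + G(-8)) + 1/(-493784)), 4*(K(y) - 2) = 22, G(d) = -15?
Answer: -1055045481493767911/49430000428 ≈ -2.1344e+7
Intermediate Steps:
K(y) = 15/2 (K(y) = 2 + (¼)*22 = 2 + 11/2 = 15/2)
X = -493784/25959212449 (X = 1/(-156*(352 - 15) + 1/(-493784)) = 1/(-156*337 - 1/493784) = 1/(-52572 - 1/493784) = 1/(-25959212449/493784) = -493784/25959212449 ≈ -1.9022e-5)
-342489/200209 + O(K(12 + 6), 406)/X = -342489/200209 + 406/(-493784/25959212449) = -342489*1/200209 + 406*(-25959212449/493784) = -342489/200209 - 5269720127147/246892 = -1055045481493767911/49430000428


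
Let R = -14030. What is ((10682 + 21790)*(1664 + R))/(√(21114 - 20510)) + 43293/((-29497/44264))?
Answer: -1916321352/29497 - 200774376*√151/151 ≈ -1.6404e+7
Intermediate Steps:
((10682 + 21790)*(1664 + R))/(√(21114 - 20510)) + 43293/((-29497/44264)) = ((10682 + 21790)*(1664 - 14030))/(√(21114 - 20510)) + 43293/((-29497/44264)) = (32472*(-12366))/(√604) + 43293/((-29497*1/44264)) = -401548752*√151/302 + 43293/(-29497/44264) = -200774376*√151/151 + 43293*(-44264/29497) = -200774376*√151/151 - 1916321352/29497 = -1916321352/29497 - 200774376*√151/151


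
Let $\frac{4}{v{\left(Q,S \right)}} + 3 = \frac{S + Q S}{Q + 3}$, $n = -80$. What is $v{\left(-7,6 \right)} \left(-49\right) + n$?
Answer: $- \frac{338}{3} \approx -112.67$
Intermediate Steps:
$v{\left(Q,S \right)} = \frac{4}{-3 + \frac{S + Q S}{3 + Q}}$ ($v{\left(Q,S \right)} = \frac{4}{-3 + \frac{S + Q S}{Q + 3}} = \frac{4}{-3 + \frac{S + Q S}{3 + Q}}$)
$v{\left(-7,6 \right)} \left(-49\right) + n = \frac{4 \left(3 - 7\right)}{-9 + 6 - -21 - 42} \left(-49\right) - 80 = 4 \frac{1}{-9 + 6 + 21 - 42} \left(-4\right) \left(-49\right) - 80 = 4 \frac{1}{-24} \left(-4\right) \left(-49\right) - 80 = 4 \left(- \frac{1}{24}\right) \left(-4\right) \left(-49\right) - 80 = \frac{2}{3} \left(-49\right) - 80 = - \frac{98}{3} - 80 = - \frac{338}{3}$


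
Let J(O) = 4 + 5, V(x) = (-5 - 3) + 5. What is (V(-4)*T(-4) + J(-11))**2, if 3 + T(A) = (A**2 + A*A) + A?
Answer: 4356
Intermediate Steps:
T(A) = -3 + A + 2*A**2 (T(A) = -3 + ((A**2 + A*A) + A) = -3 + ((A**2 + A**2) + A) = -3 + (2*A**2 + A) = -3 + (A + 2*A**2) = -3 + A + 2*A**2)
V(x) = -3 (V(x) = -8 + 5 = -3)
J(O) = 9
(V(-4)*T(-4) + J(-11))**2 = (-3*(-3 - 4 + 2*(-4)**2) + 9)**2 = (-3*(-3 - 4 + 2*16) + 9)**2 = (-3*(-3 - 4 + 32) + 9)**2 = (-3*25 + 9)**2 = (-75 + 9)**2 = (-66)**2 = 4356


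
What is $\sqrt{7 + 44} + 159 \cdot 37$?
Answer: $5883 + \sqrt{51} \approx 5890.1$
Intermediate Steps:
$\sqrt{7 + 44} + 159 \cdot 37 = \sqrt{51} + 5883 = 5883 + \sqrt{51}$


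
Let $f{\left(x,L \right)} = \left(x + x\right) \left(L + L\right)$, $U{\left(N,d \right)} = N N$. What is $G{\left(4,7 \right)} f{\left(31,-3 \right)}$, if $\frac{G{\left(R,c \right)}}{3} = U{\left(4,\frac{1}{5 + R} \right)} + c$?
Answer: $-25668$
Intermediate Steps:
$U{\left(N,d \right)} = N^{2}$
$f{\left(x,L \right)} = 4 L x$ ($f{\left(x,L \right)} = 2 x 2 L = 4 L x$)
$G{\left(R,c \right)} = 48 + 3 c$ ($G{\left(R,c \right)} = 3 \left(4^{2} + c\right) = 3 \left(16 + c\right) = 48 + 3 c$)
$G{\left(4,7 \right)} f{\left(31,-3 \right)} = \left(48 + 3 \cdot 7\right) 4 \left(-3\right) 31 = \left(48 + 21\right) \left(-372\right) = 69 \left(-372\right) = -25668$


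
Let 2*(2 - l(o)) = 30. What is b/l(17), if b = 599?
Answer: -599/13 ≈ -46.077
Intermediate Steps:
l(o) = -13 (l(o) = 2 - ½*30 = 2 - 15 = -13)
b/l(17) = 599/(-13) = 599*(-1/13) = -599/13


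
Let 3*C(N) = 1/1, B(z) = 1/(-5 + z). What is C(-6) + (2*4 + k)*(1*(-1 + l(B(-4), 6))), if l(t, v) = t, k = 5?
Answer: -127/9 ≈ -14.111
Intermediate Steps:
C(N) = ⅓ (C(N) = (⅓)/1 = (⅓)*1 = ⅓)
C(-6) + (2*4 + k)*(1*(-1 + l(B(-4), 6))) = ⅓ + (2*4 + 5)*(1*(-1 + 1/(-5 - 4))) = ⅓ + (8 + 5)*(1*(-1 + 1/(-9))) = ⅓ + 13*(1*(-1 - ⅑)) = ⅓ + 13*(1*(-10/9)) = ⅓ + 13*(-10/9) = ⅓ - 130/9 = -127/9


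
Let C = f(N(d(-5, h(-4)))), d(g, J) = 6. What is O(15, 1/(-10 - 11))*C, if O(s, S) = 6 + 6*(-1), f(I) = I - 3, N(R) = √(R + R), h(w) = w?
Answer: 0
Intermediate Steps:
N(R) = √2*√R (N(R) = √(2*R) = √2*√R)
f(I) = -3 + I
C = -3 + 2*√3 (C = -3 + √2*√6 = -3 + 2*√3 ≈ 0.46410)
O(s, S) = 0 (O(s, S) = 6 - 6 = 0)
O(15, 1/(-10 - 11))*C = 0*(-3 + 2*√3) = 0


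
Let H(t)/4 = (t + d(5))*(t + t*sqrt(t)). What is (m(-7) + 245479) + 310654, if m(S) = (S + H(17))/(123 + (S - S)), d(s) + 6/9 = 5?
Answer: 205217408/369 + 4352*sqrt(17)/369 ≈ 5.5619e+5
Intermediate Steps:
d(s) = 13/3 (d(s) = -2/3 + 5 = 13/3)
H(t) = 4*(13/3 + t)*(t + t**(3/2)) (H(t) = 4*((t + 13/3)*(t + t*sqrt(t))) = 4*((13/3 + t)*(t + t**(3/2))) = 4*(13/3 + t)*(t + t**(3/2)))
m(S) = 4352/369 + S/123 + 4352*sqrt(17)/369 (m(S) = (S + (4*17**2 + 4*17**(5/2) + (52/3)*17 + 52*17**(3/2)/3))/(123 + (S - S)) = (S + (4*289 + 4*(289*sqrt(17)) + 884/3 + 52*(17*sqrt(17))/3))/(123 + 0) = (S + (1156 + 1156*sqrt(17) + 884/3 + 884*sqrt(17)/3))/123 = (S + (4352/3 + 4352*sqrt(17)/3))*(1/123) = (4352/3 + S + 4352*sqrt(17)/3)*(1/123) = 4352/369 + S/123 + 4352*sqrt(17)/369)
(m(-7) + 245479) + 310654 = ((4352/369 + (1/123)*(-7) + 4352*sqrt(17)/369) + 245479) + 310654 = ((4352/369 - 7/123 + 4352*sqrt(17)/369) + 245479) + 310654 = ((4331/369 + 4352*sqrt(17)/369) + 245479) + 310654 = (90586082/369 + 4352*sqrt(17)/369) + 310654 = 205217408/369 + 4352*sqrt(17)/369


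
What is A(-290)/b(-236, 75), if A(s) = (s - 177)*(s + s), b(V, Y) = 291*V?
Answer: -67715/17169 ≈ -3.9440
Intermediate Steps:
A(s) = 2*s*(-177 + s) (A(s) = (-177 + s)*(2*s) = 2*s*(-177 + s))
A(-290)/b(-236, 75) = (2*(-290)*(-177 - 290))/((291*(-236))) = (2*(-290)*(-467))/(-68676) = 270860*(-1/68676) = -67715/17169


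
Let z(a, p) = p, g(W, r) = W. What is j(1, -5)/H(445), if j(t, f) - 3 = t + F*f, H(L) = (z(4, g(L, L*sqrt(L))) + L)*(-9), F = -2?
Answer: -7/4005 ≈ -0.0017478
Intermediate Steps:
H(L) = -18*L (H(L) = (L + L)*(-9) = (2*L)*(-9) = -18*L)
j(t, f) = 3 + t - 2*f (j(t, f) = 3 + (t - 2*f) = 3 + t - 2*f)
j(1, -5)/H(445) = (3 + 1 - 2*(-5))/((-18*445)) = (3 + 1 + 10)/(-8010) = 14*(-1/8010) = -7/4005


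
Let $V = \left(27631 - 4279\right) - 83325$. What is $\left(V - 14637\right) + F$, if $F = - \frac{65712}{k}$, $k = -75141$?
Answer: $- \frac{1868734766}{25047} \approx -74609.0$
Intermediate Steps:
$V = -59973$ ($V = 23352 - 83325 = -59973$)
$F = \frac{21904}{25047}$ ($F = - \frac{65712}{-75141} = \left(-65712\right) \left(- \frac{1}{75141}\right) = \frac{21904}{25047} \approx 0.87452$)
$\left(V - 14637\right) + F = \left(-59973 - 14637\right) + \frac{21904}{25047} = -74610 + \frac{21904}{25047} = - \frac{1868734766}{25047}$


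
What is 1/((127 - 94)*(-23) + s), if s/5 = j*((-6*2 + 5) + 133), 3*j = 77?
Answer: 1/15411 ≈ 6.4889e-5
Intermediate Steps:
j = 77/3 (j = (1/3)*77 = 77/3 ≈ 25.667)
s = 16170 (s = 5*(77*((-6*2 + 5) + 133)/3) = 5*(77*((-12 + 5) + 133)/3) = 5*(77*(-7 + 133)/3) = 5*((77/3)*126) = 5*3234 = 16170)
1/((127 - 94)*(-23) + s) = 1/((127 - 94)*(-23) + 16170) = 1/(33*(-23) + 16170) = 1/(-759 + 16170) = 1/15411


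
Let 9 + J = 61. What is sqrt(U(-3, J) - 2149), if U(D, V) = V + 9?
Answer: 6*I*sqrt(58) ≈ 45.695*I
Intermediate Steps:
J = 52 (J = -9 + 61 = 52)
U(D, V) = 9 + V
sqrt(U(-3, J) - 2149) = sqrt((9 + 52) - 2149) = sqrt(61 - 2149) = sqrt(-2088) = 6*I*sqrt(58)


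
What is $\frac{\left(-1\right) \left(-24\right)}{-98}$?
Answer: $- \frac{12}{49} \approx -0.2449$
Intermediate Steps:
$\frac{\left(-1\right) \left(-24\right)}{-98} = 24 \left(- \frac{1}{98}\right) = - \frac{12}{49}$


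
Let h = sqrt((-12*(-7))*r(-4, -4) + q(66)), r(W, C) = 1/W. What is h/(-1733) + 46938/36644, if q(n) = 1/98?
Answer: 23469/18322 - 11*I*sqrt(34)/24262 ≈ 1.2809 - 0.0026437*I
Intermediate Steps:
q(n) = 1/98
h = 11*I*sqrt(34)/14 (h = sqrt(-12*(-7)/(-4) + 1/98) = sqrt(84*(-1/4) + 1/98) = sqrt(-21 + 1/98) = sqrt(-2057/98) = 11*I*sqrt(34)/14 ≈ 4.5815*I)
h/(-1733) + 46938/36644 = (11*I*sqrt(34)/14)/(-1733) + 46938/36644 = (11*I*sqrt(34)/14)*(-1/1733) + 46938*(1/36644) = -11*I*sqrt(34)/24262 + 23469/18322 = 23469/18322 - 11*I*sqrt(34)/24262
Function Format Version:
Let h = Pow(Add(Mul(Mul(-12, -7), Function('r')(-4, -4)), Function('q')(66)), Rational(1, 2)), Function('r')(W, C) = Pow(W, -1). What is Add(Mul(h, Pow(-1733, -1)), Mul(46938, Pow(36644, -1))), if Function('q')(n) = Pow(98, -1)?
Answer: Add(Rational(23469, 18322), Mul(Rational(-11, 24262), I, Pow(34, Rational(1, 2)))) ≈ Add(1.2809, Mul(-0.0026437, I))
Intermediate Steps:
Function('q')(n) = Rational(1, 98)
h = Mul(Rational(11, 14), I, Pow(34, Rational(1, 2))) (h = Pow(Add(Mul(Mul(-12, -7), Pow(-4, -1)), Rational(1, 98)), Rational(1, 2)) = Pow(Add(Mul(84, Rational(-1, 4)), Rational(1, 98)), Rational(1, 2)) = Pow(Add(-21, Rational(1, 98)), Rational(1, 2)) = Pow(Rational(-2057, 98), Rational(1, 2)) = Mul(Rational(11, 14), I, Pow(34, Rational(1, 2))) ≈ Mul(4.5815, I))
Add(Mul(h, Pow(-1733, -1)), Mul(46938, Pow(36644, -1))) = Add(Mul(Mul(Rational(11, 14), I, Pow(34, Rational(1, 2))), Pow(-1733, -1)), Mul(46938, Pow(36644, -1))) = Add(Mul(Mul(Rational(11, 14), I, Pow(34, Rational(1, 2))), Rational(-1, 1733)), Mul(46938, Rational(1, 36644))) = Add(Mul(Rational(-11, 24262), I, Pow(34, Rational(1, 2))), Rational(23469, 18322)) = Add(Rational(23469, 18322), Mul(Rational(-11, 24262), I, Pow(34, Rational(1, 2))))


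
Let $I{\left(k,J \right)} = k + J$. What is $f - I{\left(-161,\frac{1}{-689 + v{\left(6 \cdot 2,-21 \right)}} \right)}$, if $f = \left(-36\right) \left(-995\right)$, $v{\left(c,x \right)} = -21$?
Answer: $\frac{25546511}{710} \approx 35981.0$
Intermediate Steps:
$f = 35820$
$I{\left(k,J \right)} = J + k$
$f - I{\left(-161,\frac{1}{-689 + v{\left(6 \cdot 2,-21 \right)}} \right)} = 35820 - \left(\frac{1}{-689 - 21} - 161\right) = 35820 - \left(\frac{1}{-710} - 161\right) = 35820 - \left(- \frac{1}{710} - 161\right) = 35820 - - \frac{114311}{710} = 35820 + \frac{114311}{710} = \frac{25546511}{710}$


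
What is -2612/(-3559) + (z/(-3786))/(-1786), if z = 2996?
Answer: 4418118479/6016307991 ≈ 0.73436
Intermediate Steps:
-2612/(-3559) + (z/(-3786))/(-1786) = -2612/(-3559) + (2996/(-3786))/(-1786) = -2612*(-1/3559) + (2996*(-1/3786))*(-1/1786) = 2612/3559 - 1498/1893*(-1/1786) = 2612/3559 + 749/1690449 = 4418118479/6016307991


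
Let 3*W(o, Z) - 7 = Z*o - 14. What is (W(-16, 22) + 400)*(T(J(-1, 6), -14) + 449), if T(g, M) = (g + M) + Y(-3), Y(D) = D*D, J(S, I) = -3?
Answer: 123627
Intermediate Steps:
Y(D) = D**2
W(o, Z) = -7/3 + Z*o/3 (W(o, Z) = 7/3 + (Z*o - 14)/3 = 7/3 + (-14 + Z*o)/3 = 7/3 + (-14/3 + Z*o/3) = -7/3 + Z*o/3)
T(g, M) = 9 + M + g (T(g, M) = (g + M) + (-3)**2 = (M + g) + 9 = 9 + M + g)
(W(-16, 22) + 400)*(T(J(-1, 6), -14) + 449) = ((-7/3 + (1/3)*22*(-16)) + 400)*((9 - 14 - 3) + 449) = ((-7/3 - 352/3) + 400)*(-8 + 449) = (-359/3 + 400)*441 = (841/3)*441 = 123627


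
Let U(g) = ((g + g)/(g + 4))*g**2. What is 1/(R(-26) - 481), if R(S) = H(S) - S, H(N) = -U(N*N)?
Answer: -85/77267619 ≈ -1.1001e-6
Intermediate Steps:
U(g) = 2*g**3/(4 + g) (U(g) = ((2*g)/(4 + g))*g**2 = (2*g/(4 + g))*g**2 = 2*g**3/(4 + g))
H(N) = -2*N**6/(4 + N**2) (H(N) = -2*(N*N)**3/(4 + N*N) = -2*(N**2)**3/(4 + N**2) = -2*N**6/(4 + N**2))
R(S) = -S - 2*S**6/(4 + S**2) (R(S) = -2*S**6/(4 + S**2) - S = -S - 2*S**6/(4 + S**2))
1/(R(-26) - 481) = 1/(-26*(-4 - 1*(-26)**2 - 2*(-26)**5)/(4 + (-26)**2) - 481) = 1/(-26*(-4 - 1*676 - 2*(-11881376))/(4 + 676) - 481) = 1/(-26*(-4 - 676 + 23762752)/680 - 481) = 1/(-26*1/680*23762072 - 481) = 1/(-77226734/85 - 481) = 1/(-77267619/85) = -85/77267619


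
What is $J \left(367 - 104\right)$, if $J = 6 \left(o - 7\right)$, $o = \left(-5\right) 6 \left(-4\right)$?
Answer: $178314$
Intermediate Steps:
$o = 120$ ($o = \left(-30\right) \left(-4\right) = 120$)
$J = 678$ ($J = 6 \left(120 - 7\right) = 6 \cdot 113 = 678$)
$J \left(367 - 104\right) = 678 \left(367 - 104\right) = 678 \cdot 263 = 178314$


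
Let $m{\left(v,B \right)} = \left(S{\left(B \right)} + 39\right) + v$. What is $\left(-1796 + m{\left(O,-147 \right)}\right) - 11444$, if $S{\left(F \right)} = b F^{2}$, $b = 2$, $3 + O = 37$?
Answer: $30051$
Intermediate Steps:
$O = 34$ ($O = -3 + 37 = 34$)
$S{\left(F \right)} = 2 F^{2}$
$m{\left(v,B \right)} = 39 + v + 2 B^{2}$ ($m{\left(v,B \right)} = \left(2 B^{2} + 39\right) + v = \left(39 + 2 B^{2}\right) + v = 39 + v + 2 B^{2}$)
$\left(-1796 + m{\left(O,-147 \right)}\right) - 11444 = \left(-1796 + \left(39 + 34 + 2 \left(-147\right)^{2}\right)\right) - 11444 = \left(-1796 + \left(39 + 34 + 2 \cdot 21609\right)\right) - 11444 = \left(-1796 + \left(39 + 34 + 43218\right)\right) - 11444 = \left(-1796 + 43291\right) - 11444 = 41495 - 11444 = 30051$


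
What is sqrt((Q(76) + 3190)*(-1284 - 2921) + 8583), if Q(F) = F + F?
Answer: 21*I*sqrt(31847) ≈ 3747.6*I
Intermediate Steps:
Q(F) = 2*F
sqrt((Q(76) + 3190)*(-1284 - 2921) + 8583) = sqrt((2*76 + 3190)*(-1284 - 2921) + 8583) = sqrt((152 + 3190)*(-4205) + 8583) = sqrt(3342*(-4205) + 8583) = sqrt(-14053110 + 8583) = sqrt(-14044527) = 21*I*sqrt(31847)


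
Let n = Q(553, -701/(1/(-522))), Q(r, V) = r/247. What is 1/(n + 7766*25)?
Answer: 247/47955603 ≈ 5.1506e-6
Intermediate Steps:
Q(r, V) = r/247 (Q(r, V) = r*(1/247) = r/247)
n = 553/247 (n = (1/247)*553 = 553/247 ≈ 2.2389)
1/(n + 7766*25) = 1/(553/247 + 7766*25) = 1/(553/247 + 194150) = 1/(47955603/247) = 247/47955603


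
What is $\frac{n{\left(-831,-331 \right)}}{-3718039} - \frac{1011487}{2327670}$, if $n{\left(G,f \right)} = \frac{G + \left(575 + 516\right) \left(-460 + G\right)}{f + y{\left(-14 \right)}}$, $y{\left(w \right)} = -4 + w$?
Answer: $- \frac{1315781505046597}{3020374375856370} \approx -0.43564$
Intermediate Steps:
$n{\left(G,f \right)} = \frac{-501860 + 1092 G}{-18 + f}$ ($n{\left(G,f \right)} = \frac{G + \left(575 + 516\right) \left(-460 + G\right)}{f - 18} = \frac{G + 1091 \left(-460 + G\right)}{f - 18} = \frac{G + \left(-501860 + 1091 G\right)}{-18 + f} = \frac{-501860 + 1092 G}{-18 + f}$)
$\frac{n{\left(-831,-331 \right)}}{-3718039} - \frac{1011487}{2327670} = \frac{4 \frac{1}{-18 - 331} \left(-125465 + 273 \left(-831\right)\right)}{-3718039} - \frac{1011487}{2327670} = \frac{4 \left(-125465 - 226863\right)}{-349} \left(- \frac{1}{3718039}\right) - \frac{1011487}{2327670} = 4 \left(- \frac{1}{349}\right) \left(-352328\right) \left(- \frac{1}{3718039}\right) - \frac{1011487}{2327670} = \frac{1409312}{349} \left(- \frac{1}{3718039}\right) - \frac{1011487}{2327670} = - \frac{1409312}{1297595611} - \frac{1011487}{2327670} = - \frac{1315781505046597}{3020374375856370}$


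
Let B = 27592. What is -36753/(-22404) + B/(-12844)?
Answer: -12176303/23979748 ≈ -0.50777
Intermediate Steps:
-36753/(-22404) + B/(-12844) = -36753/(-22404) + 27592/(-12844) = -36753*(-1/22404) + 27592*(-1/12844) = 12251/7468 - 6898/3211 = -12176303/23979748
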